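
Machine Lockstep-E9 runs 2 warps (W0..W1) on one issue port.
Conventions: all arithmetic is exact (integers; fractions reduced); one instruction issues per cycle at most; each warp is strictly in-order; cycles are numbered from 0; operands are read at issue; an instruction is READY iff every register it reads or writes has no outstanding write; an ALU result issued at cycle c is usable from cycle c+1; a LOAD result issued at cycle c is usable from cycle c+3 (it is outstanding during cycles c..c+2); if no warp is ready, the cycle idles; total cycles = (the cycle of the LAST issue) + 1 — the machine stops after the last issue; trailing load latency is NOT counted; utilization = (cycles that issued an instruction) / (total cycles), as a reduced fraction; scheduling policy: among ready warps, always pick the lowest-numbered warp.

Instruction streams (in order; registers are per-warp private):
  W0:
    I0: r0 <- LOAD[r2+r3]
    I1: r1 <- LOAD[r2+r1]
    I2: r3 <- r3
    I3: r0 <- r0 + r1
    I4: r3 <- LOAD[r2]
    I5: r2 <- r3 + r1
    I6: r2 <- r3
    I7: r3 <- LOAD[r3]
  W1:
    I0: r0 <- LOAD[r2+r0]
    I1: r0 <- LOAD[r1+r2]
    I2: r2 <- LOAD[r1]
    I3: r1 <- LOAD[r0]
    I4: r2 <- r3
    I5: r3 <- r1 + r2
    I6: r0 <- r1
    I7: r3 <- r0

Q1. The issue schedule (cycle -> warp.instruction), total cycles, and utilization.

cycle 0: W0.I0
cycle 1: W0.I1
cycle 2: W0.I2
cycle 3: W1.I0
cycle 4: W0.I3
cycle 5: W0.I4
cycle 6: W1.I1
cycle 7: W1.I2
cycle 8: W0.I5
cycle 9: W0.I6
cycle 10: W0.I7
cycle 11: W1.I3
cycle 12: W1.I4
cycle 13: idle
cycle 14: W1.I5
cycle 15: W1.I6
cycle 16: W1.I7

Answer: 17 cycles, utilization 16/17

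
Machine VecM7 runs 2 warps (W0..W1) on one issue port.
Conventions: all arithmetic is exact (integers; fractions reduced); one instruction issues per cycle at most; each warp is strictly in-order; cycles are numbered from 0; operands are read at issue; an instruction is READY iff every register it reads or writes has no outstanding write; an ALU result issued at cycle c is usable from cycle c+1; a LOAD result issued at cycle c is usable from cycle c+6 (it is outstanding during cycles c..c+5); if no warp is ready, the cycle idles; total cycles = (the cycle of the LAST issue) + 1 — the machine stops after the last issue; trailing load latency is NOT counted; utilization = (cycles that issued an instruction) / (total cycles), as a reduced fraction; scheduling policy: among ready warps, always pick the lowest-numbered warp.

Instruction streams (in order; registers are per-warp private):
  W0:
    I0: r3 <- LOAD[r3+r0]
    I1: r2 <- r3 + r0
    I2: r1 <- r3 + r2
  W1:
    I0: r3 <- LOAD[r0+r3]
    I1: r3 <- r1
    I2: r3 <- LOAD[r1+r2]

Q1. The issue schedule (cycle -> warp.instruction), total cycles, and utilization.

cycle 0: W0.I0
cycle 1: W1.I0
cycle 2: idle
cycle 3: idle
cycle 4: idle
cycle 5: idle
cycle 6: W0.I1
cycle 7: W0.I2
cycle 8: W1.I1
cycle 9: W1.I2

Answer: 10 cycles, utilization 3/5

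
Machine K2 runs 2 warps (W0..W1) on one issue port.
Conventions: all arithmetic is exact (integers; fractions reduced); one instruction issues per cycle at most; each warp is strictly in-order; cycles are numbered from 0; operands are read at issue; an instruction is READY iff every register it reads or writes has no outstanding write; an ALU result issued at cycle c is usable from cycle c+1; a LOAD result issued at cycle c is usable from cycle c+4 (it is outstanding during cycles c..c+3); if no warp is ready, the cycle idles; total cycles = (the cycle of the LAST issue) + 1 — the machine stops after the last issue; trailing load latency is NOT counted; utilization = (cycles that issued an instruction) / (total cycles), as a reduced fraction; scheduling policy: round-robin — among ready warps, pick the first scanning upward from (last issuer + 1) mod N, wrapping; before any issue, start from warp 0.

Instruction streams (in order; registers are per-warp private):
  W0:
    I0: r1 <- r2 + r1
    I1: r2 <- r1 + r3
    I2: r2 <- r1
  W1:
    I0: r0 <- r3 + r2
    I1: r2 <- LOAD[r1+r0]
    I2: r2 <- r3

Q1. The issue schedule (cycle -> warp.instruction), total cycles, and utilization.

cycle 0: W0.I0
cycle 1: W1.I0
cycle 2: W0.I1
cycle 3: W1.I1
cycle 4: W0.I2
cycle 5: idle
cycle 6: idle
cycle 7: W1.I2

Answer: 8 cycles, utilization 3/4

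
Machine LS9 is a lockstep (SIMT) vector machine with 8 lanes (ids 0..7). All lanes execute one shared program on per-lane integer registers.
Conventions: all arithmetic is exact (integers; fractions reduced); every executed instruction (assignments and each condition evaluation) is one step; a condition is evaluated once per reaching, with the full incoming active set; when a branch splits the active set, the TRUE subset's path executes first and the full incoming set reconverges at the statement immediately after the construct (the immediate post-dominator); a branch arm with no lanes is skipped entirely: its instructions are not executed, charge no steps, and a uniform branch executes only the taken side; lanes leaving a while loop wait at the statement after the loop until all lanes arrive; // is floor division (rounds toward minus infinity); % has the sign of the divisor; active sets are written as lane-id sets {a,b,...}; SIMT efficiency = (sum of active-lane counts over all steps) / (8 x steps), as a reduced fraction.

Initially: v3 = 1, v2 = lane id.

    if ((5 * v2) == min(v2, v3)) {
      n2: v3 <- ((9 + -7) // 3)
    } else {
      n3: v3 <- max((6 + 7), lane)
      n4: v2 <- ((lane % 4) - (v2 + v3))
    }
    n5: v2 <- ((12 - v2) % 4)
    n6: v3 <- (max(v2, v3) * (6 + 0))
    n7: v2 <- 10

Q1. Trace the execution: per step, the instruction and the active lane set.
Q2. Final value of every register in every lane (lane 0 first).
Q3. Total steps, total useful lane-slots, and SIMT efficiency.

step 0: eval ((5 * v2) == min(v2, v3)) {0,1,2,3,4,5,6,7}
step 1: v3 <- ((9 + -7) // 3)        {0}
step 2: v3 <- max((6 + 7), lane)     {1,2,3,4,5,6,7}
step 3: v2 <- ((lane % 4) - (v2 + v3)) {1,2,3,4,5,6,7}
step 4: v2 <- ((12 - v2) % 4)        {0,1,2,3,4,5,6,7}
step 5: v3 <- (max(v2, v3) * (6 + 0)) {0,1,2,3,4,5,6,7}
step 6: v2 <- 10                     {0,1,2,3,4,5,6,7}

Answer: 7 steps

v3: 0,78,78,78,78,78,78,78
v2: 10,10,10,10,10,10,10,10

steps = 7; useful = 47; efficiency = 47/56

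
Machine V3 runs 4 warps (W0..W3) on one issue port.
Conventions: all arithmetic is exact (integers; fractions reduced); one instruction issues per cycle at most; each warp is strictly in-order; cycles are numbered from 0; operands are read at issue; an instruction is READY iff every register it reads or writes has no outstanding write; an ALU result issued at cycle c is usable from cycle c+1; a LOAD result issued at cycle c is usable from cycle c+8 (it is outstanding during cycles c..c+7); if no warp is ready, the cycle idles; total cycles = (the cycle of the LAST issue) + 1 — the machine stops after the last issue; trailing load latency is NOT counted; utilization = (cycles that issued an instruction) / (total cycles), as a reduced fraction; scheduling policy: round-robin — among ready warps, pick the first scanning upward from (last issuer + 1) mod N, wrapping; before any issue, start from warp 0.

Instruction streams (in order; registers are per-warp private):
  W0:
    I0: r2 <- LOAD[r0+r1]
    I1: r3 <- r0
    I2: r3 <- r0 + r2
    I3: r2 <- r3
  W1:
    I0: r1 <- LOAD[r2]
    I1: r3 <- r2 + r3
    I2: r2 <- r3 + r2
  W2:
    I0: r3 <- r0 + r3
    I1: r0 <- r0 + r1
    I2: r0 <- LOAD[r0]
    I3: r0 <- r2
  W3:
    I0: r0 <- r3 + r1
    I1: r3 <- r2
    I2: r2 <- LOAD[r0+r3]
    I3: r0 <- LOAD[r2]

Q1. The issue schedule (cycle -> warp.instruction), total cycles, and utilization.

cycle 0: W0.I0
cycle 1: W1.I0
cycle 2: W2.I0
cycle 3: W3.I0
cycle 4: W0.I1
cycle 5: W1.I1
cycle 6: W2.I1
cycle 7: W3.I1
cycle 8: W0.I2
cycle 9: W1.I2
cycle 10: W2.I2
cycle 11: W3.I2
cycle 12: W0.I3
cycle 13: idle
cycle 14: idle
cycle 15: idle
cycle 16: idle
cycle 17: idle
cycle 18: W2.I3
cycle 19: W3.I3

Answer: 20 cycles, utilization 3/4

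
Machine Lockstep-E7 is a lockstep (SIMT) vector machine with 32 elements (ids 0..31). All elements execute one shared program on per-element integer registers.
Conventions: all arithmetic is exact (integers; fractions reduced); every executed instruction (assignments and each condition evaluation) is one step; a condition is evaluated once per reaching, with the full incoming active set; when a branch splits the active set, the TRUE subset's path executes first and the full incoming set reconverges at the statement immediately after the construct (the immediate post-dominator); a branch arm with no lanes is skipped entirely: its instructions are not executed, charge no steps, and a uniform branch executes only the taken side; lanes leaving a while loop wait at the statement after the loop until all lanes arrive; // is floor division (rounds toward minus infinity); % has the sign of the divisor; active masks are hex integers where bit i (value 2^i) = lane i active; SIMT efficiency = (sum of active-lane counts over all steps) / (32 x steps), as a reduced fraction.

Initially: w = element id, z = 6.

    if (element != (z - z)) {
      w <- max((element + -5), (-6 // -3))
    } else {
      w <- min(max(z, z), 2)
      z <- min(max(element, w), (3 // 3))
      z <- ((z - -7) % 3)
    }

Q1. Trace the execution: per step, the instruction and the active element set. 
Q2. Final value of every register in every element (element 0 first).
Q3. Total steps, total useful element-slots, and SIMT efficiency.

step 0: eval (element != (z - z))    0xffffffff
step 1: w <- max((element + -5), (-6 // -3)) 0xfffffffe
step 2: w <- min(max(z, z), 2)       0x00000001
step 3: z <- min(max(element, w), (3 // 3)) 0x00000001
step 4: z <- ((z - -7) % 3)          0x00000001

Answer: 5 steps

w: 2,2,2,2,2,2,2,2,3,4,5,6,7,8,9,10,11,12,13,14,15,16,17,18,19,20,21,22,23,24,25,26
z: 2,6,6,6,6,6,6,6,6,6,6,6,6,6,6,6,6,6,6,6,6,6,6,6,6,6,6,6,6,6,6,6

steps = 5; useful = 66; efficiency = 66/160 = 33/80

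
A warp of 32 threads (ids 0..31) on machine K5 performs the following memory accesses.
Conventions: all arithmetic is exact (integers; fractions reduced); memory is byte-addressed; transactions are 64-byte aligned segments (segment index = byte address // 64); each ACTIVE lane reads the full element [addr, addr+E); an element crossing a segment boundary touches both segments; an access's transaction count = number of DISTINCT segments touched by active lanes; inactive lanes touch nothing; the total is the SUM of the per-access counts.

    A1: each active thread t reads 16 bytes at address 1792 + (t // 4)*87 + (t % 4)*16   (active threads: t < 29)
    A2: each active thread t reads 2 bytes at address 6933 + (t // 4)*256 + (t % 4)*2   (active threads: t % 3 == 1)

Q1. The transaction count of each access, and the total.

A1: 10 transactions
A2: 8 transactions

Answer: 10,8; total 18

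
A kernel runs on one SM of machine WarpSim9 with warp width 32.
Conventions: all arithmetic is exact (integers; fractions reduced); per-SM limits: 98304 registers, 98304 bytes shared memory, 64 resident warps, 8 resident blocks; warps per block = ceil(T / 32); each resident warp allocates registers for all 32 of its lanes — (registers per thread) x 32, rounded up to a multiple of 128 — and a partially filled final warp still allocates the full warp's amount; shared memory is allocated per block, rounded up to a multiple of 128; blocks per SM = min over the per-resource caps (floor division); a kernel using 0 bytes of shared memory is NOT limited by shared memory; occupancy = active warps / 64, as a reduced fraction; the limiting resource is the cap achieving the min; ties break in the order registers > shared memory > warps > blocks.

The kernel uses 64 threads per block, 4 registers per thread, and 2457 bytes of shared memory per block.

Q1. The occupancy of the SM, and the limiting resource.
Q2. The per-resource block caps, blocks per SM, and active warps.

Answer: occupancy 1/4, limited by blocks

registers: 384 blocks
shared memory: 38 blocks
warps: 32 blocks
blocks: 8 blocks

Answer: 8 blocks, 16 active warps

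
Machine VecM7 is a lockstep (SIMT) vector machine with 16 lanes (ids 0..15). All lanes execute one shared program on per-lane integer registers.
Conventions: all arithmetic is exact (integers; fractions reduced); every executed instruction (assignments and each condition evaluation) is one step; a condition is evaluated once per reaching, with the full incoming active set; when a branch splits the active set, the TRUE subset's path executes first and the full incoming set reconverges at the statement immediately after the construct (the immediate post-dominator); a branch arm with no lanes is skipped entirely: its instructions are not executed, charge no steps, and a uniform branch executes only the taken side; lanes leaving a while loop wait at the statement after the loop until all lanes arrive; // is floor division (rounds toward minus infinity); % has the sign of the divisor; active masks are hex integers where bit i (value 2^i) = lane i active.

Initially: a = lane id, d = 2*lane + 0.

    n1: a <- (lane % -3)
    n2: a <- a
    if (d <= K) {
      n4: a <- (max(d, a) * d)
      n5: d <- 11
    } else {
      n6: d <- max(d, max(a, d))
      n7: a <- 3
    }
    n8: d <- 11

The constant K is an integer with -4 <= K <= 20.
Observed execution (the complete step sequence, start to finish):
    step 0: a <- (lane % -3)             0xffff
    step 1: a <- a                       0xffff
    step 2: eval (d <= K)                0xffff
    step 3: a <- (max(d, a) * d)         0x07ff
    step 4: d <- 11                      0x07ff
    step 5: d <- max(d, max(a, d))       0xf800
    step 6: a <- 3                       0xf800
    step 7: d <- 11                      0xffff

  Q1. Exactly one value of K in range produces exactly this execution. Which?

Answer: K = 20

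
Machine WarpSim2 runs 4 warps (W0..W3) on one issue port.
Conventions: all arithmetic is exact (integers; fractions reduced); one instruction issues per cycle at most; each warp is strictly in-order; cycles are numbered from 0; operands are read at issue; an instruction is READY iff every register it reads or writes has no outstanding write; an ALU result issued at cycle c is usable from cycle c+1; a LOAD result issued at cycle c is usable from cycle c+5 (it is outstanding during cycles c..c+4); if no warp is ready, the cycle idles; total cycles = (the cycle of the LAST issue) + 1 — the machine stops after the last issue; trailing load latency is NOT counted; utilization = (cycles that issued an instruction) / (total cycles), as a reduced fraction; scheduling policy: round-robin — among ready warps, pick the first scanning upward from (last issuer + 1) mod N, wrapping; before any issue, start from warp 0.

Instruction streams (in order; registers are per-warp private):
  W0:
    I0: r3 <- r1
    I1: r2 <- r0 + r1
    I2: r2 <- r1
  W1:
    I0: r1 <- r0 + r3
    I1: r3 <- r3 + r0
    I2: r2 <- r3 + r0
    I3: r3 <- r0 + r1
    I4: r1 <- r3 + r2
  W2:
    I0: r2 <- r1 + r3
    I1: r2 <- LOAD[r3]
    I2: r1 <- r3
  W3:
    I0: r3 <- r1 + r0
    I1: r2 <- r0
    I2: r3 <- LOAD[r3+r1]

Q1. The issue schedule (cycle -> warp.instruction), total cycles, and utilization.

cycle 0: W0.I0
cycle 1: W1.I0
cycle 2: W2.I0
cycle 3: W3.I0
cycle 4: W0.I1
cycle 5: W1.I1
cycle 6: W2.I1
cycle 7: W3.I1
cycle 8: W0.I2
cycle 9: W1.I2
cycle 10: W2.I2
cycle 11: W3.I2
cycle 12: W1.I3
cycle 13: W1.I4

Answer: 14 cycles, utilization 1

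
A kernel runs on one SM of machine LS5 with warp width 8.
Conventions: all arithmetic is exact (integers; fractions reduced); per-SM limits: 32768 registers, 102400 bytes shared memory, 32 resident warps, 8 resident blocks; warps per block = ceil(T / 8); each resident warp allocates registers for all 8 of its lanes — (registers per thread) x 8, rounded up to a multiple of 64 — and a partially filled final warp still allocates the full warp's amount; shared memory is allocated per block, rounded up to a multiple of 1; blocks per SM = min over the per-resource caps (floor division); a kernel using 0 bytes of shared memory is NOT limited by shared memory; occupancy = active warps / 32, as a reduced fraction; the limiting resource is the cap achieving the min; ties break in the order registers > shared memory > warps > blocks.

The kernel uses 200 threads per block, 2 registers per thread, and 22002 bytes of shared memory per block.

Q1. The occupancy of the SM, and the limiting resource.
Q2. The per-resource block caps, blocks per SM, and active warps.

Answer: occupancy 25/32, limited by warps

registers: 20 blocks
shared memory: 4 blocks
warps: 1 block
blocks: 8 blocks

Answer: 1 block, 25 active warps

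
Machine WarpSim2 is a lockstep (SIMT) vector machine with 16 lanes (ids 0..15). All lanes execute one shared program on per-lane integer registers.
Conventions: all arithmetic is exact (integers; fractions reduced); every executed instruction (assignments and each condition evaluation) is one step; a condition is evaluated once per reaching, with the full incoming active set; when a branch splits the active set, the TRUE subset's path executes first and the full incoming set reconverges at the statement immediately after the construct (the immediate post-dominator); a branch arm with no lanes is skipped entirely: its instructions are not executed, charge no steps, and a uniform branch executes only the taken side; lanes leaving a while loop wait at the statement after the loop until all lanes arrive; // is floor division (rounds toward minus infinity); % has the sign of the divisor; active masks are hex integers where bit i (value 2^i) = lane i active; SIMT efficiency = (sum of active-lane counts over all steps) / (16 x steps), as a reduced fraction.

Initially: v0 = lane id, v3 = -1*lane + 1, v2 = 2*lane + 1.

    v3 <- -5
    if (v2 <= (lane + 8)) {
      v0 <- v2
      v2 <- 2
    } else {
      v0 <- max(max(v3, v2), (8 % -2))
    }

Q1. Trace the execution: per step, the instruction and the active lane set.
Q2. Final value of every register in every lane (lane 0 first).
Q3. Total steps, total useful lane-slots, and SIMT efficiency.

step 0: v3 <- -5                     0xffff
step 1: eval (v2 <= (lane + 8))      0xffff
step 2: v0 <- v2                     0x00ff
step 3: v2 <- 2                      0x00ff
step 4: v0 <- max(max(v3, v2), (8 % -2)) 0xff00

Answer: 5 steps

v0: 1,3,5,7,9,11,13,15,17,19,21,23,25,27,29,31
v3: -5,-5,-5,-5,-5,-5,-5,-5,-5,-5,-5,-5,-5,-5,-5,-5
v2: 2,2,2,2,2,2,2,2,17,19,21,23,25,27,29,31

steps = 5; useful = 56; efficiency = 56/80 = 7/10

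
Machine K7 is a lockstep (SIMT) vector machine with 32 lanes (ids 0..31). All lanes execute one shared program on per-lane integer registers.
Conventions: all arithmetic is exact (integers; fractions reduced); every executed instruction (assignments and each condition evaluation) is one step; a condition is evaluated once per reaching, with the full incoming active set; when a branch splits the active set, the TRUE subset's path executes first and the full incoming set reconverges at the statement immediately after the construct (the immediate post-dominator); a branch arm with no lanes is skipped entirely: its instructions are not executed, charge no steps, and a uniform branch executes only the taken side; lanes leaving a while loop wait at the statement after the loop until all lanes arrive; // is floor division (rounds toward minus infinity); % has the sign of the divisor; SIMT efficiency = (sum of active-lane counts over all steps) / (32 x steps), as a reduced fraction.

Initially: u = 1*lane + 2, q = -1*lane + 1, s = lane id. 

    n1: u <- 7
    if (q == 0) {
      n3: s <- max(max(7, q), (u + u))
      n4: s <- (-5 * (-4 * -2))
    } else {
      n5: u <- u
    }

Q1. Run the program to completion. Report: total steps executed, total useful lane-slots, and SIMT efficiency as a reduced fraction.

Answer: 5 steps, 97 useful, 97/160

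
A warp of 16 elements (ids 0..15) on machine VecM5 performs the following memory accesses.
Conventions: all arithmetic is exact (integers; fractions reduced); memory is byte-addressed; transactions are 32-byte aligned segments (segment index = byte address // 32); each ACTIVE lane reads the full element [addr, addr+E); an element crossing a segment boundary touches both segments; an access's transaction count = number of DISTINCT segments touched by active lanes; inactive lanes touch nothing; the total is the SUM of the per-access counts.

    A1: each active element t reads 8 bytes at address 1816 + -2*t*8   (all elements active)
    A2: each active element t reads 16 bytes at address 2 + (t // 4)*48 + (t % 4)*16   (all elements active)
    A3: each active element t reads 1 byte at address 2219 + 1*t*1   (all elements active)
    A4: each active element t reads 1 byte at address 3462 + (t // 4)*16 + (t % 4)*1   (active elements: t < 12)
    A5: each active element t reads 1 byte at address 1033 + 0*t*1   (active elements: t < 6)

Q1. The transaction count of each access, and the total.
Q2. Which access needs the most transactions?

A1: 8 transactions
A2: 7 transactions
A3: 1 transaction
A4: 2 transactions
A5: 1 transaction

Answer: 8,7,1,2,1; total 19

Answer: A1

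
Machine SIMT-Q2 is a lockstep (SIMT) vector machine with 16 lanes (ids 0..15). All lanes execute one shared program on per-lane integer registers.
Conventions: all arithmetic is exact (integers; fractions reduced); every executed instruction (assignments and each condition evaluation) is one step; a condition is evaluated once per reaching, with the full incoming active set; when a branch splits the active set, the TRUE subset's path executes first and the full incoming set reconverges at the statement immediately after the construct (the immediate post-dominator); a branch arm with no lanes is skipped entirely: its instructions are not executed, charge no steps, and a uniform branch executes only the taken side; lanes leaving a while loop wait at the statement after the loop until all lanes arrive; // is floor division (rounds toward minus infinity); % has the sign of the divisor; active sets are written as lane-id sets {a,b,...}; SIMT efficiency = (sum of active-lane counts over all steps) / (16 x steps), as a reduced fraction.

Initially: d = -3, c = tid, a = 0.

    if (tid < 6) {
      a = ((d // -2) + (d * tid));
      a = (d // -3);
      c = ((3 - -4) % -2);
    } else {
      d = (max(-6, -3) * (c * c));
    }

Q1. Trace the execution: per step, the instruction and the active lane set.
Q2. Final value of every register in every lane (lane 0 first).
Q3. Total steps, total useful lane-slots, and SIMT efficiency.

step 0: eval (tid < 6)               {0,1,2,3,4,5,6,7,8,9,10,11,12,13,14,15}
step 1: a <- ((d // -2) + (d * tid)) {0,1,2,3,4,5}
step 2: a <- (d // -3)               {0,1,2,3,4,5}
step 3: c <- ((3 - -4) % -2)         {0,1,2,3,4,5}
step 4: d <- (max(-6, -3) * (c * c)) {6,7,8,9,10,11,12,13,14,15}

Answer: 5 steps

d: -3,-3,-3,-3,-3,-3,-108,-147,-192,-243,-300,-363,-432,-507,-588,-675
c: -1,-1,-1,-1,-1,-1,6,7,8,9,10,11,12,13,14,15
a: 1,1,1,1,1,1,0,0,0,0,0,0,0,0,0,0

steps = 5; useful = 44; efficiency = 44/80 = 11/20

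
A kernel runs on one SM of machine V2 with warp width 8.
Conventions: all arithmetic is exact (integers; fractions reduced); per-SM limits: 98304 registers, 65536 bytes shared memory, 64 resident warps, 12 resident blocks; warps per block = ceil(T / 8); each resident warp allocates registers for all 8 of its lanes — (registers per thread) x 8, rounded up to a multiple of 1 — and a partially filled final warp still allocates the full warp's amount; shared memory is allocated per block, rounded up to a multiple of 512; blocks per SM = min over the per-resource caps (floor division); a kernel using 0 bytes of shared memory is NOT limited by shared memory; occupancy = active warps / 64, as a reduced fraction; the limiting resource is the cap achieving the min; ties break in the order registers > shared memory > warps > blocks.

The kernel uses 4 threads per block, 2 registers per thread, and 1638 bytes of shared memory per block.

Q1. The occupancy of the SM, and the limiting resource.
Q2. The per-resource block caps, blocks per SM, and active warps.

Answer: occupancy 3/16, limited by blocks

registers: 6144 blocks
shared memory: 32 blocks
warps: 64 blocks
blocks: 12 blocks

Answer: 12 blocks, 12 active warps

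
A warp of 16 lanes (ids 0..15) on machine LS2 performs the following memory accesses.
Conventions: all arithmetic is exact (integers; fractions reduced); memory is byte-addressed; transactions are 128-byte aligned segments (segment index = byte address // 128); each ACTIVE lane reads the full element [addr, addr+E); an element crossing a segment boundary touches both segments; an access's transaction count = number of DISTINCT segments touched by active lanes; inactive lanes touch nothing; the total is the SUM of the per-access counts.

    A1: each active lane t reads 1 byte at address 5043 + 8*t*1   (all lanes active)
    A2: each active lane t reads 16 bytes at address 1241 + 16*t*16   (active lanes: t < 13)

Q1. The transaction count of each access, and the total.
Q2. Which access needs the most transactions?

A1: 2 transactions
A2: 13 transactions

Answer: 2,13; total 15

Answer: A2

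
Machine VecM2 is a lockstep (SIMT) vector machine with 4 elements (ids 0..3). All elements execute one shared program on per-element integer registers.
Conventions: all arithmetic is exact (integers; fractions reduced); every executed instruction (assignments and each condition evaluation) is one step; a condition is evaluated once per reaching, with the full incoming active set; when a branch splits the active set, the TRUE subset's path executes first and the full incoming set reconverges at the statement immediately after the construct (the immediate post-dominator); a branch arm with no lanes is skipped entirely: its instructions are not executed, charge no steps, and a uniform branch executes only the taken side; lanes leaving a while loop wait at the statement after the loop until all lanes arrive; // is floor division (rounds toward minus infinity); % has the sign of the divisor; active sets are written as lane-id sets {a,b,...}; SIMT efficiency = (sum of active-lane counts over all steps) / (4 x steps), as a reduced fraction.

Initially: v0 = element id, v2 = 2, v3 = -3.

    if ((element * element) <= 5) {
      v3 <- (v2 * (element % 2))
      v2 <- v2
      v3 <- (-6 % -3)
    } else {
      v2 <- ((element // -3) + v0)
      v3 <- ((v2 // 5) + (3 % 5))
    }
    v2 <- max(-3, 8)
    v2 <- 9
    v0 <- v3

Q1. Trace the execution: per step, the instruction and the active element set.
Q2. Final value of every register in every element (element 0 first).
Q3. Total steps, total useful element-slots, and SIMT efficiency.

step 0: eval ((element * element) <= 5) {0,1,2,3}
step 1: v3 <- (v2 * (element % 2))   {0,1,2}
step 2: v2 <- v2                     {0,1,2}
step 3: v3 <- (-6 % -3)              {0,1,2}
step 4: v2 <- ((element // -3) + v0) {3}
step 5: v3 <- ((v2 // 5) + (3 % 5))  {3}
step 6: v2 <- max(-3, 8)             {0,1,2,3}
step 7: v2 <- 9                      {0,1,2,3}
step 8: v0 <- v3                     {0,1,2,3}

Answer: 9 steps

v0: 0,0,0,3
v2: 9,9,9,9
v3: 0,0,0,3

steps = 9; useful = 27; efficiency = 27/36 = 3/4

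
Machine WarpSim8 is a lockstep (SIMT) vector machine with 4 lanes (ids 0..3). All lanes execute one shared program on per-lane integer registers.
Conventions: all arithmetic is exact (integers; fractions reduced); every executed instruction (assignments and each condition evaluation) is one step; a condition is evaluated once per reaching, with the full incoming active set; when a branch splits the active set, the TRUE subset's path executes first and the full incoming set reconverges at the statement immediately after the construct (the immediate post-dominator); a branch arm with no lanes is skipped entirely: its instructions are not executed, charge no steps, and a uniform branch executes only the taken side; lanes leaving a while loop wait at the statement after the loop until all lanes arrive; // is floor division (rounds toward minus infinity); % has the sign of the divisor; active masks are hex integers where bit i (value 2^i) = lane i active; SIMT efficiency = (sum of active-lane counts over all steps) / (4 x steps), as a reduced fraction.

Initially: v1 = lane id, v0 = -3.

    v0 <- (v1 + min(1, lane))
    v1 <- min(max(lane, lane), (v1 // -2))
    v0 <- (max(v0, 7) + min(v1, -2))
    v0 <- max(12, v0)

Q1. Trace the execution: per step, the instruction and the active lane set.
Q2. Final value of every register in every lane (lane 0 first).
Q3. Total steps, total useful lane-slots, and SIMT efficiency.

step 0: v0 <- (v1 + min(1, lane))    0xf
step 1: v1 <- min(max(lane, lane), (v1 // -2)) 0xf
step 2: v0 <- (max(v0, 7) + min(v1, -2)) 0xf
step 3: v0 <- max(12, v0)            0xf

Answer: 4 steps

v1: 0,-1,-1,-2
v0: 12,12,12,12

steps = 4; useful = 16; efficiency = 16/16 = 1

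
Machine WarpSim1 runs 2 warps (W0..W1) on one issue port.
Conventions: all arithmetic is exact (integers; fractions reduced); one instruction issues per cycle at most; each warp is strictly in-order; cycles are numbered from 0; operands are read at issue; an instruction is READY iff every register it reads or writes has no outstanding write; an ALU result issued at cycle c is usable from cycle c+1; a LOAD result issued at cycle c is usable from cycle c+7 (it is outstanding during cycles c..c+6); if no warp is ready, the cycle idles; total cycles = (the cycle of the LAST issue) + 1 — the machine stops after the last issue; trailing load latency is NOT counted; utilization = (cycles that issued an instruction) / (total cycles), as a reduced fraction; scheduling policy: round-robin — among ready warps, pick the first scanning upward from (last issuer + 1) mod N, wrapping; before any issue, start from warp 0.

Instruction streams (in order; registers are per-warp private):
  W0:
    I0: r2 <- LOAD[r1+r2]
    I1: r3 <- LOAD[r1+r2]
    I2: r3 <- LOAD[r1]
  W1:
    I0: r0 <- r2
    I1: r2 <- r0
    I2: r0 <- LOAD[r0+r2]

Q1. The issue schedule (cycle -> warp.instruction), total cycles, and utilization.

cycle 0: W0.I0
cycle 1: W1.I0
cycle 2: W1.I1
cycle 3: W1.I2
cycle 4: idle
cycle 5: idle
cycle 6: idle
cycle 7: W0.I1
cycle 8: idle
cycle 9: idle
cycle 10: idle
cycle 11: idle
cycle 12: idle
cycle 13: idle
cycle 14: W0.I2

Answer: 15 cycles, utilization 2/5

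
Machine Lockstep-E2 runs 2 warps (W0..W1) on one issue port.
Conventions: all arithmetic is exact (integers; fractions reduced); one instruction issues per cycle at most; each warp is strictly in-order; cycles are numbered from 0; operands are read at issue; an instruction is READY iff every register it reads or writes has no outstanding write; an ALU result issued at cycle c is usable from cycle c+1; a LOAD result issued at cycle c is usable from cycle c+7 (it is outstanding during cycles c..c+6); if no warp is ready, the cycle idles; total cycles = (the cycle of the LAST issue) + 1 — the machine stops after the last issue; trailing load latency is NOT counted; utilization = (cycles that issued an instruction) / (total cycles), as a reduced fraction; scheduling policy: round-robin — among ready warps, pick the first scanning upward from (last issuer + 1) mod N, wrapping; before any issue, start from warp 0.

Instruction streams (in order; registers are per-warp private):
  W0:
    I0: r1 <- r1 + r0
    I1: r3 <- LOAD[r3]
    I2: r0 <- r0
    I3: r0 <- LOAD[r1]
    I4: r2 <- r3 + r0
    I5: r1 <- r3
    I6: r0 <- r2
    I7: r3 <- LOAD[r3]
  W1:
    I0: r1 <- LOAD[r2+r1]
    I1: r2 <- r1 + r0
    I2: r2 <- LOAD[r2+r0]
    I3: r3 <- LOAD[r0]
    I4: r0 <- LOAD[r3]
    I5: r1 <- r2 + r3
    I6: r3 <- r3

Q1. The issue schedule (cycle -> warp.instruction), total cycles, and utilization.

cycle 0: W0.I0
cycle 1: W1.I0
cycle 2: W0.I1
cycle 3: W0.I2
cycle 4: W0.I3
cycle 5: idle
cycle 6: idle
cycle 7: idle
cycle 8: W1.I1
cycle 9: W1.I2
cycle 10: W1.I3
cycle 11: W0.I4
cycle 12: W0.I5
cycle 13: W0.I6
cycle 14: W0.I7
cycle 15: idle
cycle 16: idle
cycle 17: W1.I4
cycle 18: W1.I5
cycle 19: W1.I6

Answer: 20 cycles, utilization 3/4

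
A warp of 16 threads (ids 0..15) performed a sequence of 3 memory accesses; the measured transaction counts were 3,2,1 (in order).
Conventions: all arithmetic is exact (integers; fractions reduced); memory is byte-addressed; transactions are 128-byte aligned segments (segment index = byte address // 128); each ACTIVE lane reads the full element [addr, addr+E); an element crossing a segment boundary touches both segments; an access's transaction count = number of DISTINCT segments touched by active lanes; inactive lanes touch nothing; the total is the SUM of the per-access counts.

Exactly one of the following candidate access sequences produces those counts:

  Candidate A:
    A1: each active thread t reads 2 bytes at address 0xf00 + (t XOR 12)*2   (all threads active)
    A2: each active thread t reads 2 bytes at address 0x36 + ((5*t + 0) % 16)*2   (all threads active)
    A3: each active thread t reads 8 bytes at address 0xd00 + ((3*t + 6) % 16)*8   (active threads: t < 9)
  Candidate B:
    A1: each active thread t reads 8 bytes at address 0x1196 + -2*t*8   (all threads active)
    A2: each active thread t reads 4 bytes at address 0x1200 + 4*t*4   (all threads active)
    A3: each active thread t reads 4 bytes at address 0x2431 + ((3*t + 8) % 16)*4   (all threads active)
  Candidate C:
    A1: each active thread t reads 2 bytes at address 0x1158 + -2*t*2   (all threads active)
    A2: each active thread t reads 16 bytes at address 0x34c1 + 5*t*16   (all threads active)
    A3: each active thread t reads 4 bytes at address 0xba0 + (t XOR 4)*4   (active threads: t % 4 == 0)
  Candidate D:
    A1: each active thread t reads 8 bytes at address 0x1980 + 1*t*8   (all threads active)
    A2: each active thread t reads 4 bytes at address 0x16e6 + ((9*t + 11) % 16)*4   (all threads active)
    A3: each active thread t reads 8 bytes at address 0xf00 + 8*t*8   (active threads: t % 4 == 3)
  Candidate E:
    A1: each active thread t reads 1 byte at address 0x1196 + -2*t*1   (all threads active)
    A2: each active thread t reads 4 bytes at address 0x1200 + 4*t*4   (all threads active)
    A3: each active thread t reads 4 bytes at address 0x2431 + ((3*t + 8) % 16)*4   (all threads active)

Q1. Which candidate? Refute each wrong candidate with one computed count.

A: A1 gives 1 transaction, not 3
C: A1 gives 1 transaction, not 3
D: A1 gives 1 transaction, not 3
E: A1 gives 2 transactions, not 3
B: all counts match (3,2,1)

Answer: B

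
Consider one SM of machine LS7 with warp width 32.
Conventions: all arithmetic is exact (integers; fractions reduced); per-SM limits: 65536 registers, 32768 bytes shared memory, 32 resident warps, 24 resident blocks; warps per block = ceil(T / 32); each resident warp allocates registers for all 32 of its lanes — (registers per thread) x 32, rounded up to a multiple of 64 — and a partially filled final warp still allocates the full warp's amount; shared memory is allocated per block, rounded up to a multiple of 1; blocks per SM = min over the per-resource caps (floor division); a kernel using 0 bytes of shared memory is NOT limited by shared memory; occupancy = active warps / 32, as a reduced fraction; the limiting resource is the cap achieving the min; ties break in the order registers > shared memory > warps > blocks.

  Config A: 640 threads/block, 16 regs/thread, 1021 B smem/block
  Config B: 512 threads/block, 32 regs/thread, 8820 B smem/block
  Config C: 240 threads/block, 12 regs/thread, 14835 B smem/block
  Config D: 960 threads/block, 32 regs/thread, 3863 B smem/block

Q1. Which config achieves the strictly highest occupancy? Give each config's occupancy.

occupancies: A 5/8, B 1, C 1/2, D 15/16

Answer: B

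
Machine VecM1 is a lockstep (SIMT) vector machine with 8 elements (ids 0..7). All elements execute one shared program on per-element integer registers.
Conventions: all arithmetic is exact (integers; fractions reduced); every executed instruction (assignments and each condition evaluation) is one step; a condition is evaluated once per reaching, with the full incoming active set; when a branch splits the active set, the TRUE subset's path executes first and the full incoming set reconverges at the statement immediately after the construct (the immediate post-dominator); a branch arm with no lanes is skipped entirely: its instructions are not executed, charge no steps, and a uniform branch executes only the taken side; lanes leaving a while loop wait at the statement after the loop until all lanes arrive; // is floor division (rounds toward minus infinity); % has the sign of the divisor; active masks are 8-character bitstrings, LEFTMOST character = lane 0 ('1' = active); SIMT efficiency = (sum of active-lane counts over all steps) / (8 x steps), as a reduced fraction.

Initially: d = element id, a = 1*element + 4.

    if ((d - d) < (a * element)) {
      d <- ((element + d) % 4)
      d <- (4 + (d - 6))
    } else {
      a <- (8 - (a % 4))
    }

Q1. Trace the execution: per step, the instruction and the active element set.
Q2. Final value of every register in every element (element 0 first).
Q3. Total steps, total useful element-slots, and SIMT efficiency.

step 0: eval ((d - d) < (a * element)) 11111111
step 1: d <- ((element + d) % 4)     01111111
step 2: d <- (4 + (d - 6))           01111111
step 3: a <- (8 - (a % 4))           10000000

Answer: 4 steps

d: 0,0,-2,0,-2,0,-2,0
a: 8,5,6,7,8,9,10,11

steps = 4; useful = 23; efficiency = 23/32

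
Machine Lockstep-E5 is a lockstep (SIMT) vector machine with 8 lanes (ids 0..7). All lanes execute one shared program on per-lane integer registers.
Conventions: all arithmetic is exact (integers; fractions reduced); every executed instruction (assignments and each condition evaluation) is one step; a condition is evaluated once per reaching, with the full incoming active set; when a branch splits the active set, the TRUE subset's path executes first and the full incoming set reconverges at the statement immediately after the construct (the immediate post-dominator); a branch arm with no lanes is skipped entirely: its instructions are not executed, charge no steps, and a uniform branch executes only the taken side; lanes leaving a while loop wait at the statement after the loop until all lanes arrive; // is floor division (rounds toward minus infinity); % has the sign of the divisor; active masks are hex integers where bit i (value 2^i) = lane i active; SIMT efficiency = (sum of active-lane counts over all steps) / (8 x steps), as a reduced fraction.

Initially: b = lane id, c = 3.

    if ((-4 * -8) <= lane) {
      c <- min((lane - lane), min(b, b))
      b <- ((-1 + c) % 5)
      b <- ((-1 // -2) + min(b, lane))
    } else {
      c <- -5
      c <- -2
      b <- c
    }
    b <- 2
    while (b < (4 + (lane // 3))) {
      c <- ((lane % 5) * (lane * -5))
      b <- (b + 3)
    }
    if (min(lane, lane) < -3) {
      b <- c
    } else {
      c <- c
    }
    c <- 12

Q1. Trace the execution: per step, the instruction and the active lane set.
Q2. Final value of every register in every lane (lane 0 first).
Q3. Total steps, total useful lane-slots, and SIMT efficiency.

step 0: eval ((-4 * -8) <= lane)     0xff
step 1: c <- -5                      0xff
step 2: c <- -2                      0xff
step 3: b <- c                       0xff
step 4: b <- 2                       0xff
step 5: eval (b < (4 + (lane // 3))) 0xff
step 6: c <- ((lane % 5) * (lane * -5)) 0xff
step 7: b <- (b + 3)                 0xff
step 8: eval (b < (4 + (lane // 3))) 0xff
step 9: c <- ((lane % 5) * (lane * -5)) 0xc0
step 10: b <- (b + 3)                 0xc0
step 11: eval (b < (4 + (lane // 3))) 0xc0
step 12: eval (min(lane, lane) < -3)  0xff
step 13: c <- c                       0xff
step 14: c <- 12                      0xff

Answer: 15 steps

b: 5,5,5,5,5,5,8,8
c: 12,12,12,12,12,12,12,12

steps = 15; useful = 102; efficiency = 102/120 = 17/20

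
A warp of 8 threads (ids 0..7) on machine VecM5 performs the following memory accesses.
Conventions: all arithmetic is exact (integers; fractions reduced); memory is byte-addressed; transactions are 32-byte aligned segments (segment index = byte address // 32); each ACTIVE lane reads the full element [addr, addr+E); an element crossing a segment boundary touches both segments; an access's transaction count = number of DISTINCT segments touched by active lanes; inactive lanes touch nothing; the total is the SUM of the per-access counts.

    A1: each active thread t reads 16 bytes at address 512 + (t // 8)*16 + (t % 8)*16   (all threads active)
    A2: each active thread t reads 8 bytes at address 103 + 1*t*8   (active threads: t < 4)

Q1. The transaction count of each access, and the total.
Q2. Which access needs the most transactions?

A1: 4 transactions
A2: 2 transactions

Answer: 4,2; total 6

Answer: A1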